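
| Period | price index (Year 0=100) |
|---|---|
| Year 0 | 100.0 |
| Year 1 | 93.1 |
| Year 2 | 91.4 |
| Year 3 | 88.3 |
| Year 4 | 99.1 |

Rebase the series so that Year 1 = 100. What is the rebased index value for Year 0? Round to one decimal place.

107.4

Rebased(Year 0) = 100.0 / 93.1 × 100 = 107.4114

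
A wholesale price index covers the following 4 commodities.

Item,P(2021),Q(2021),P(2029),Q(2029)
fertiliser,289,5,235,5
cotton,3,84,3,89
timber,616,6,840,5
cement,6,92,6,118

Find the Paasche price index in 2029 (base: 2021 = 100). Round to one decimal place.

115.5

Paasche price index uses current-period quantities as weights.
ΣP(2029)·Q(2029) = 235×5 + 3×89 + 840×5 + 6×118 = 1175 + 267 + 4200 + 708 = 6350
ΣP(2021)·Q(2029) = 289×5 + 3×89 + 616×5 + 6×118 = 1445 + 267 + 3080 + 708 = 5500
Index = 6350 / 5500 × 100 = 115.4545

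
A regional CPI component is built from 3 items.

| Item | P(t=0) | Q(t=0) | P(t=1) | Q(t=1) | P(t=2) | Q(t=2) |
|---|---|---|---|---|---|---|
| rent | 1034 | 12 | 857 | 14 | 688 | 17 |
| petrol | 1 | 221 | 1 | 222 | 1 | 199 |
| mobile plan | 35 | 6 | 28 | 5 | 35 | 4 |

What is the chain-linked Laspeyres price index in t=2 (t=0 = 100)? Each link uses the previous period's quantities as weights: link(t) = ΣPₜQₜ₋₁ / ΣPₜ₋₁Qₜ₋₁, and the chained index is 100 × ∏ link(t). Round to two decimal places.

67.45

Link t=0→t=1:
ΣP(t=1)Q(t=0) = 857×12 + 1×221 + 28×6 = 10284 + 221 + 168 = 10673
ΣP(t=0)Q(t=0) = 1034×12 + 1×221 + 35×6 = 12408 + 221 + 210 = 12839
link = 10673/12839 = 0.831295
Link t=1→t=2:
ΣP(t=2)Q(t=1) = 688×14 + 1×222 + 35×5 = 9632 + 222 + 175 = 10029
ΣP(t=1)Q(t=1) = 857×14 + 1×222 + 28×5 = 11998 + 222 + 140 = 12360
link = 10029/12360 = 0.811408
Chained index = 100 × 0.831295 × 0.811408 = 67.4519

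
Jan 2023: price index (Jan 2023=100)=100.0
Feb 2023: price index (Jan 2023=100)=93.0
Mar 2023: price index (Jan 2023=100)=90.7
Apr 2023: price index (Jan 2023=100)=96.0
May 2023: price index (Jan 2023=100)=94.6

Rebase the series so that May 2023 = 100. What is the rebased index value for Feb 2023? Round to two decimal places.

Rebased(Feb 2023) = 93.0 / 94.6 × 100 = 98.3087

98.31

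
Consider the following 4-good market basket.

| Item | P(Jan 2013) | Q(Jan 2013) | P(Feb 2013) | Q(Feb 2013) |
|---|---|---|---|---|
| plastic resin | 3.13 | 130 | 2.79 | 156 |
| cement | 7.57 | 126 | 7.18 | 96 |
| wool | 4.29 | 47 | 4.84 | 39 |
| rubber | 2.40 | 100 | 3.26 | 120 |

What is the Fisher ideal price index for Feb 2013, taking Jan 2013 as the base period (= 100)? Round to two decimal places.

Laspeyres component (base-period weights):
ΣP(Feb 2013)Q(Jan 2013) = 2.79×130 + 7.18×126 + 4.84×47 + 3.26×100 = 362.7 + 904.68 + 227.48 + 326 = 1820.86
ΣP(Jan 2013)Q(Jan 2013) = 3.13×130 + 7.57×126 + 4.29×47 + 2.40×100 = 406.9 + 953.82 + 201.63 + 240 = 1802.35
L = 1820.86 / 1802.35 × 100 = 101.0270
Paasche component (current-period weights):
ΣP(Feb 2013)Q(Feb 2013) = 2.79×156 + 7.18×96 + 4.84×39 + 3.26×120 = 435.24 + 689.28 + 188.76 + 391.2 = 1704.48
ΣP(Jan 2013)Q(Feb 2013) = 3.13×156 + 7.57×96 + 4.29×39 + 2.40×120 = 488.28 + 726.72 + 167.31 + 288 = 1670.31
P = 1704.48 / 1670.31 × 100 = 102.0457
Fisher = √(L × P) = √(101.0270 × 102.0457) = 101.5351

101.54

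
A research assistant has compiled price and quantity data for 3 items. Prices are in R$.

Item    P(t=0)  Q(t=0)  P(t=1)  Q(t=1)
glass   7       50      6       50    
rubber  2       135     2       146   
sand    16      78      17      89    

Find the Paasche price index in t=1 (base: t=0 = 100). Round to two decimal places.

Paasche price index uses current-period quantities as weights.
ΣP(t=1)·Q(t=1) = 6×50 + 2×146 + 17×89 = 300 + 292 + 1513 = 2105
ΣP(t=0)·Q(t=1) = 7×50 + 2×146 + 16×89 = 350 + 292 + 1424 = 2066
Index = 2105 / 2066 × 100 = 101.8877

101.89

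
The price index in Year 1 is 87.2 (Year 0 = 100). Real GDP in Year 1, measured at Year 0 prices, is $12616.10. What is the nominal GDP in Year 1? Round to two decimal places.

11001.24

Nominal = Real × (Index/100) = 12616.10 × (87.2/100)
        = 12616.10 × 0.872 = 11001.2392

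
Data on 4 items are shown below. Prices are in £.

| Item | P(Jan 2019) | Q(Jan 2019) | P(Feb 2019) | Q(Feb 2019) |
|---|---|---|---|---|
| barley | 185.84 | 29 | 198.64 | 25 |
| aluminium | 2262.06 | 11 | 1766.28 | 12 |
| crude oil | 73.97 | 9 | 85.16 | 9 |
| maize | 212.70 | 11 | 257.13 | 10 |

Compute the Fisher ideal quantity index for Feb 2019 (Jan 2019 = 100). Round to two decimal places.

103.20

Laspeyres component (base-period weights):
ΣP(Jan 2019)Q(Feb 2019) = 185.84×25 + 2262.06×12 + 73.97×9 + 212.70×10 = 4646 + 27144.72 + 665.73 + 2127 = 34583.45
ΣP(Jan 2019)Q(Jan 2019) = 185.84×29 + 2262.06×11 + 73.97×9 + 212.70×11 = 5389.36 + 24882.66 + 665.73 + 2339.7 = 33277.45
L = 34583.45 / 33277.45 × 100 = 103.9246
Paasche component (current-period weights):
ΣP(Feb 2019)Q(Feb 2019) = 198.64×25 + 1766.28×12 + 85.16×9 + 257.13×10 = 4966 + 21195.36 + 766.44 + 2571.3 = 29499.1
ΣP(Feb 2019)Q(Jan 2019) = 198.64×29 + 1766.28×11 + 85.16×9 + 257.13×11 = 5760.56 + 19429.08 + 766.44 + 2828.43 = 28784.51
P = 29499.1 / 28784.51 × 100 = 102.4826
Fisher = √(L × P) = √(103.9246 × 102.4826) = 103.2010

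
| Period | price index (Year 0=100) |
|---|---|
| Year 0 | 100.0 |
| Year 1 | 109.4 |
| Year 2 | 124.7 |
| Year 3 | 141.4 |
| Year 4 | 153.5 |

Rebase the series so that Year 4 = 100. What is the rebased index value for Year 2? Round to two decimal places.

Rebased(Year 2) = 124.7 / 153.5 × 100 = 81.2378

81.24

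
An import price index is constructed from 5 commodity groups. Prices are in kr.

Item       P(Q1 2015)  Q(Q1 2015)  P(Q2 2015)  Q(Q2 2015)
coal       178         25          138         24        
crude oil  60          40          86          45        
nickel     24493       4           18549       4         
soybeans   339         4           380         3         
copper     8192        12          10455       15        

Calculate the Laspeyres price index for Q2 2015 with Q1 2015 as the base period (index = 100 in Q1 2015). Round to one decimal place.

Laspeyres price index uses base-period quantities as weights.
ΣP(Q2 2015)·Q(Q1 2015) = 138×25 + 86×40 + 18549×4 + 380×4 + 10455×12 = 3450 + 3440 + 74196 + 1520 + 125460 = 208066
ΣP(Q1 2015)·Q(Q1 2015) = 178×25 + 60×40 + 24493×4 + 339×4 + 8192×12 = 4450 + 2400 + 97972 + 1356 + 98304 = 204482
Index = 208066 / 204482 × 100 = 101.7527

101.8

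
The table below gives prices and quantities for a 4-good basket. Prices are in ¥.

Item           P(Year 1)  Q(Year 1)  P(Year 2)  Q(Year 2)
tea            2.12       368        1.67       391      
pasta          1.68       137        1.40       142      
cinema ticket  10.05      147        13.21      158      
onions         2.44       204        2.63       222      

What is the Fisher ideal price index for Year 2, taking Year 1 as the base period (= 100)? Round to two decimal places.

110.11

Laspeyres component (base-period weights):
ΣP(Year 2)Q(Year 1) = 1.67×368 + 1.40×137 + 13.21×147 + 2.63×204 = 614.56 + 191.8 + 1941.87 + 536.52 = 3284.75
ΣP(Year 1)Q(Year 1) = 2.12×368 + 1.68×137 + 10.05×147 + 2.44×204 = 780.16 + 230.16 + 1477.35 + 497.76 = 2985.43
L = 3284.75 / 2985.43 × 100 = 110.0260
Paasche component (current-period weights):
ΣP(Year 2)Q(Year 2) = 1.67×391 + 1.40×142 + 13.21×158 + 2.63×222 = 652.97 + 198.8 + 2087.18 + 583.86 = 3522.81
ΣP(Year 1)Q(Year 2) = 2.12×391 + 1.68×142 + 10.05×158 + 2.44×222 = 828.92 + 238.56 + 1587.9 + 541.68 = 3197.06
P = 3522.81 / 3197.06 × 100 = 110.1890
Fisher = √(L × P) = √(110.0260 × 110.1890) = 110.1075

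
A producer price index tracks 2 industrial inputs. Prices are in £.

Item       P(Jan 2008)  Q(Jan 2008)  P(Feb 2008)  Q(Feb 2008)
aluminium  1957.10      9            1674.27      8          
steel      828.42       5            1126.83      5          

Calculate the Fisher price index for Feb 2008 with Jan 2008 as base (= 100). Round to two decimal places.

95.63

Laspeyres component (base-period weights):
ΣP(Feb 2008)Q(Jan 2008) = 1674.27×9 + 1126.83×5 = 15068.43 + 5634.15 = 20702.58
ΣP(Jan 2008)Q(Jan 2008) = 1957.10×9 + 828.42×5 = 17613.9 + 4142.1 = 21756
L = 20702.58 / 21756 × 100 = 95.1580
Paasche component (current-period weights):
ΣP(Feb 2008)Q(Feb 2008) = 1674.27×8 + 1126.83×5 = 13394.16 + 5634.15 = 19028.31
ΣP(Jan 2008)Q(Feb 2008) = 1957.10×8 + 828.42×5 = 15656.8 + 4142.1 = 19798.9
P = 19028.31 / 19798.9 × 100 = 96.1079
Fisher = √(L × P) = √(95.1580 × 96.1079) = 95.6318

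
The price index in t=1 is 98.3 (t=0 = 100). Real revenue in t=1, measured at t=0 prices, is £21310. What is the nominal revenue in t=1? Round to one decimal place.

Nominal = Real × (Index/100) = 21310 × (98.3/100)
        = 21310 × 0.983 = 20947.7300

20947.7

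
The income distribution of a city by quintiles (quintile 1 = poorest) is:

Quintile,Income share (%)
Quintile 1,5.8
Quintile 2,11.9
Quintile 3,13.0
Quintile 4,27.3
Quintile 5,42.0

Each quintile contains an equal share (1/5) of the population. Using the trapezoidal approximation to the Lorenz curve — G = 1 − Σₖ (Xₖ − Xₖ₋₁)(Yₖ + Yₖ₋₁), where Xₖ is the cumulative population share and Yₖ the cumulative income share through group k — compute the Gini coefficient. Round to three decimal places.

Cumulative income shares Yₖ: 0.0580, 0.1770, 0.3070, 0.5800, 1.0000
Σ (Xₖ−Xₖ₋₁)(Yₖ+Yₖ₋₁) = (1/5)(0.0580+0.0000) + (1/5)(0.1770+0.0580) + (1/5)(0.3070+0.1770) + (1/5)(0.5800+0.3070) + (1/5)(1.0000+0.5800)
  = 0.0116 + 0.0470 + 0.0968 + 0.1774 + 0.3160 = 0.6488
G = 1 − 0.6488 = 0.3512

0.351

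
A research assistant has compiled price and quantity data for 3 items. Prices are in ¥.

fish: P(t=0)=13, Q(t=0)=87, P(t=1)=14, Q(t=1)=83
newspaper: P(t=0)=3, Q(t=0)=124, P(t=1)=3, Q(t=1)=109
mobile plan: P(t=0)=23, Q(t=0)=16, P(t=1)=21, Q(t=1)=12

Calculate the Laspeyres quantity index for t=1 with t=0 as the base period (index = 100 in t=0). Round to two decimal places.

Laspeyres quantity index uses base-period prices as weights.
ΣP(t=0)·Q(t=1) = 13×83 + 3×109 + 23×12 = 1079 + 327 + 276 = 1682
ΣP(t=0)·Q(t=0) = 13×87 + 3×124 + 23×16 = 1131 + 372 + 368 = 1871
Index = 1682 / 1871 × 100 = 89.8985

89.90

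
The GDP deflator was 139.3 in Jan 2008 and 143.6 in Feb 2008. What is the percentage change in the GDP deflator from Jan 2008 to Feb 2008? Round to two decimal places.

Change = (143.6 − 139.3) / 139.3 × 100
       = 4.3 / 139.3 × 100 = 3.0869%

3.09%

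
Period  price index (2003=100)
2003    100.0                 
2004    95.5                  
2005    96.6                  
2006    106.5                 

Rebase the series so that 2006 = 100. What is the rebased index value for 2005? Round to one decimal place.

Rebased(2005) = 96.6 / 106.5 × 100 = 90.7042

90.7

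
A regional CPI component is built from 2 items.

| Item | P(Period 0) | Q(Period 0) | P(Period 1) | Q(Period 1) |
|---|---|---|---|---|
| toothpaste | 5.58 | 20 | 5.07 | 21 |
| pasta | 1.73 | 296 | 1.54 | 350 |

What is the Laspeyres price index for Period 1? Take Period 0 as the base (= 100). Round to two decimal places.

89.35

Laspeyres price index uses base-period quantities as weights.
ΣP(Period 1)·Q(Period 0) = 5.07×20 + 1.54×296 = 101.4 + 455.84 = 557.24
ΣP(Period 0)·Q(Period 0) = 5.58×20 + 1.73×296 = 111.6 + 512.08 = 623.68
Index = 557.24 / 623.68 × 100 = 89.3471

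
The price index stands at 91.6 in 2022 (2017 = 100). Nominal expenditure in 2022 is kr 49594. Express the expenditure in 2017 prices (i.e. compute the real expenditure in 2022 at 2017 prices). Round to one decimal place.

Real = Nominal ÷ (Index/100) = 49594 ÷ (91.6/100)
     = 49594 ÷ 0.916 = 54141.9214

54141.9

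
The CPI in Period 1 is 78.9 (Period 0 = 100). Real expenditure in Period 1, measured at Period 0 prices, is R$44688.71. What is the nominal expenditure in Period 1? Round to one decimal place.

Nominal = Real × (Index/100) = 44688.71 × (78.9/100)
        = 44688.71 × 0.789 = 35259.3922

35259.4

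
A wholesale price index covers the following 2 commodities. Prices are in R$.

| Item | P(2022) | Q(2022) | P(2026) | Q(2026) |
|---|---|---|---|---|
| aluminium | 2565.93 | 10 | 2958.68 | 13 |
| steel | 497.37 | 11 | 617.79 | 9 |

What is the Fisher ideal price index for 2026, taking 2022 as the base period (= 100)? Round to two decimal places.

Laspeyres component (base-period weights):
ΣP(2026)Q(2022) = 2958.68×10 + 617.79×11 = 29586.8 + 6795.69 = 36382.49
ΣP(2022)Q(2022) = 2565.93×10 + 497.37×11 = 25659.3 + 5471.07 = 31130.37
L = 36382.49 / 31130.37 × 100 = 116.8714
Paasche component (current-period weights):
ΣP(2026)Q(2026) = 2958.68×13 + 617.79×9 = 38462.84 + 5560.11 = 44022.95
ΣP(2022)Q(2026) = 2565.93×13 + 497.37×9 = 33357.09 + 4476.33 = 37833.42
P = 44022.95 / 37833.42 × 100 = 116.3600
Fisher = √(L × P) = √(116.8714 × 116.3600) = 116.6154

116.62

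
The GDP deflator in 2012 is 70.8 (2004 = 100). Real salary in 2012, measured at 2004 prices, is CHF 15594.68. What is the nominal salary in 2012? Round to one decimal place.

11041.0

Nominal = Real × (Index/100) = 15594.68 × (70.8/100)
        = 15594.68 × 0.708 = 11041.0334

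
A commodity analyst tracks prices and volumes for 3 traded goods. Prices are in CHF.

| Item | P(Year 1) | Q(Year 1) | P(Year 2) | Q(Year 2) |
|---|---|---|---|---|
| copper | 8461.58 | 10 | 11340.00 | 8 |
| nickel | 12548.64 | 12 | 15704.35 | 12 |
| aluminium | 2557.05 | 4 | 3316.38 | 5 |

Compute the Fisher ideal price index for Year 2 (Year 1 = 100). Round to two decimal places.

Laspeyres component (base-period weights):
ΣP(Year 2)Q(Year 1) = 11340.00×10 + 15704.35×12 + 3316.38×4 = 113400 + 188452.2 + 13265.52 = 315117.72
ΣP(Year 1)Q(Year 1) = 8461.58×10 + 12548.64×12 + 2557.05×4 = 84615.8 + 150583.68 + 10228.2 = 245427.68
L = 315117.72 / 245427.68 × 100 = 128.3953
Paasche component (current-period weights):
ΣP(Year 2)Q(Year 2) = 11340.00×8 + 15704.35×12 + 3316.38×5 = 90720 + 188452.2 + 16581.9 = 295754.1
ΣP(Year 1)Q(Year 2) = 8461.58×8 + 12548.64×12 + 2557.05×5 = 67692.64 + 150583.68 + 12785.25 = 231061.57
P = 295754.1 / 231061.57 × 100 = 127.9980
Fisher = √(L × P) = √(128.3953 × 127.9980) = 128.1965

128.20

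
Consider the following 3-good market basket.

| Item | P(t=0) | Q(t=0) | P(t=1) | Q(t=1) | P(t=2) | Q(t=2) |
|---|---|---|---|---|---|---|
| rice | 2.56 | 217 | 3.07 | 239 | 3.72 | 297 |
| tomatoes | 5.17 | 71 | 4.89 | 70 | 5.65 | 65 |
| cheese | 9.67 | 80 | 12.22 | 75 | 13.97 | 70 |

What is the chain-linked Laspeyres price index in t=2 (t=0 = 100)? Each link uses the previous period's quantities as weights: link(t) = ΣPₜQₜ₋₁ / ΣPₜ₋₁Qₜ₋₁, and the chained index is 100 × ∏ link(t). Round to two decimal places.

137.40

Link t=0→t=1:
ΣP(t=1)Q(t=0) = 3.07×217 + 4.89×71 + 12.22×80 = 666.19 + 347.19 + 977.6 = 1990.98
ΣP(t=0)Q(t=0) = 2.56×217 + 5.17×71 + 9.67×80 = 555.52 + 367.07 + 773.6 = 1696.19
link = 1990.98/1696.19 = 1.173795
Link t=1→t=2:
ΣP(t=2)Q(t=1) = 3.72×239 + 5.65×70 + 13.97×75 = 889.08 + 395.5 + 1047.75 = 2332.33
ΣP(t=1)Q(t=1) = 3.07×239 + 4.89×70 + 12.22×75 = 733.73 + 342.3 + 916.5 = 1992.53
link = 2332.33/1992.53 = 1.170537
Chained index = 100 × 1.173795 × 1.170537 = 137.3971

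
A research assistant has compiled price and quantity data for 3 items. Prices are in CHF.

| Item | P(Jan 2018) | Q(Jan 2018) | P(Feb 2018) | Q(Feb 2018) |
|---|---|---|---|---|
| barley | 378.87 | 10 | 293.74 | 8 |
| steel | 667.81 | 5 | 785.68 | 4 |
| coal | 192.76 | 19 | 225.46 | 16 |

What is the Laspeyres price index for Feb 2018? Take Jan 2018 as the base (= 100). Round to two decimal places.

103.33

Laspeyres price index uses base-period quantities as weights.
ΣP(Feb 2018)·Q(Jan 2018) = 293.74×10 + 785.68×5 + 225.46×19 = 2937.4 + 3928.4 + 4283.74 = 11149.54
ΣP(Jan 2018)·Q(Jan 2018) = 378.87×10 + 667.81×5 + 192.76×19 = 3788.7 + 3339.05 + 3662.44 = 10790.19
Index = 11149.54 / 10790.19 × 100 = 103.3303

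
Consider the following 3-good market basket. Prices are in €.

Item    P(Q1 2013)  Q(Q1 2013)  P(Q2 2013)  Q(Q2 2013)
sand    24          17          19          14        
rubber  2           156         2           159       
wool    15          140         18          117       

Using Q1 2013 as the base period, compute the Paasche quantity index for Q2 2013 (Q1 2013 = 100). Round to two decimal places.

85.26

Paasche quantity index uses current-period prices as weights.
ΣP(Q2 2013)·Q(Q2 2013) = 19×14 + 2×159 + 18×117 = 266 + 318 + 2106 = 2690
ΣP(Q2 2013)·Q(Q1 2013) = 19×17 + 2×156 + 18×140 = 323 + 312 + 2520 = 3155
Index = 2690 / 3155 × 100 = 85.2615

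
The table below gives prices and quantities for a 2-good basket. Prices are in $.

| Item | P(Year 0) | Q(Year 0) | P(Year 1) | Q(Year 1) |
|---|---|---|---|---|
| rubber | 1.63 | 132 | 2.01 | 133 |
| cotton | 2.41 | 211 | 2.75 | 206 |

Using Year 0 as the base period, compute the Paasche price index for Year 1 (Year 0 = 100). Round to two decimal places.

Paasche price index uses current-period quantities as weights.
ΣP(Year 1)·Q(Year 1) = 2.01×133 + 2.75×206 = 267.33 + 566.5 = 833.83
ΣP(Year 0)·Q(Year 1) = 1.63×133 + 2.41×206 = 216.79 + 496.46 = 713.25
Index = 833.83 / 713.25 × 100 = 116.9057

116.91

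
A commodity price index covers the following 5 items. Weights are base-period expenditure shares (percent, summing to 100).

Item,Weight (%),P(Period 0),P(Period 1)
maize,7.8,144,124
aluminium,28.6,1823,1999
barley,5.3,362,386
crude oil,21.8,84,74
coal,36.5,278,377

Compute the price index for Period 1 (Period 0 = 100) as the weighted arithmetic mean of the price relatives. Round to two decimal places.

maize: 7.8 × (124/144) = 7.8 × 0.861111 = 6.7167
aluminium: 28.6 × (1999/1823) = 28.6 × 1.096544 = 31.3612
barley: 5.3 × (386/362) = 5.3 × 1.066298 = 5.6514
crude oil: 21.8 × (74/84) = 21.8 × 0.880952 = 19.2048
coal: 36.5 × (377/278) = 36.5 × 1.356115 = 49.4982
Index = Σ wᵢ·(p₁ᵢ/p₀ᵢ) = 6.7167 + 31.3612 + 5.6514 + 19.2048 + 49.4982 = 112.4322

112.43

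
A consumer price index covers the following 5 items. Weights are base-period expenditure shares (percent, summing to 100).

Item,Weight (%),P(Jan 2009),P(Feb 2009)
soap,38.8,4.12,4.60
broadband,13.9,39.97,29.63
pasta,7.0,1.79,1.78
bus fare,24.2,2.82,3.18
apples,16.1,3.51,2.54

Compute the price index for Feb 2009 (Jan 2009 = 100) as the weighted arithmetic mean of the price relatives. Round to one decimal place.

soap: 38.8 × (4.60/4.12) = 38.8 × 1.116505 = 43.3204
broadband: 13.9 × (29.63/39.97) = 13.9 × 0.741306 = 10.3042
pasta: 7.0 × (1.78/1.79) = 7.0 × 0.994413 = 6.9609
bus fare: 24.2 × (3.18/2.82) = 24.2 × 1.127660 = 27.2894
apples: 16.1 × (2.54/3.51) = 16.1 × 0.723647 = 11.6507
Index = Σ wᵢ·(p₁ᵢ/p₀ᵢ) = 43.3204 + 10.3042 + 6.9609 + 27.2894 + 11.6507 = 99.5255

99.5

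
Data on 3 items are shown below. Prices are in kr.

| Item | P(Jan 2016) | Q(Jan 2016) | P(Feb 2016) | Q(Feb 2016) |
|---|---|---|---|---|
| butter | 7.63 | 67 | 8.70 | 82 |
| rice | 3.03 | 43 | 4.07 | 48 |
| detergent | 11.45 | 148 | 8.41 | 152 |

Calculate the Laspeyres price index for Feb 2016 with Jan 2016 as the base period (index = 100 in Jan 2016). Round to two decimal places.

85.72

Laspeyres price index uses base-period quantities as weights.
ΣP(Feb 2016)·Q(Jan 2016) = 8.70×67 + 4.07×43 + 8.41×148 = 582.9 + 175.01 + 1244.68 = 2002.59
ΣP(Jan 2016)·Q(Jan 2016) = 7.63×67 + 3.03×43 + 11.45×148 = 511.21 + 130.29 + 1694.6 = 2336.1
Index = 2002.59 / 2336.1 × 100 = 85.7236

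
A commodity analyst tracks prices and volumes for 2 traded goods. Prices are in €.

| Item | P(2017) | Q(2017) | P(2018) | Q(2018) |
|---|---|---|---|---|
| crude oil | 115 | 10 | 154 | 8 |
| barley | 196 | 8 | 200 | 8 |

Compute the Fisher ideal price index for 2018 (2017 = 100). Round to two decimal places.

Laspeyres component (base-period weights):
ΣP(2018)Q(2017) = 154×10 + 200×8 = 1540 + 1600 = 3140
ΣP(2017)Q(2017) = 115×10 + 196×8 = 1150 + 1568 = 2718
L = 3140 / 2718 × 100 = 115.5261
Paasche component (current-period weights):
ΣP(2018)Q(2018) = 154×8 + 200×8 = 1232 + 1600 = 2832
ΣP(2017)Q(2018) = 115×8 + 196×8 = 920 + 1568 = 2488
P = 2832 / 2488 × 100 = 113.8264
Fisher = √(L × P) = √(115.5261 × 113.8264) = 114.6731

114.67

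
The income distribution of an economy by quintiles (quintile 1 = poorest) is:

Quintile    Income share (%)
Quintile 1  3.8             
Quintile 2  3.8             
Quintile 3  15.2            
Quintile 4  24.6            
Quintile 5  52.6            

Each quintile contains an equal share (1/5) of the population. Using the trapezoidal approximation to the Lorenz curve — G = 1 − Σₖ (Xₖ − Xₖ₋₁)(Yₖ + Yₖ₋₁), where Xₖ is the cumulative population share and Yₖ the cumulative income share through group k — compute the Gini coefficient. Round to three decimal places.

Cumulative income shares Yₖ: 0.0380, 0.0760, 0.2280, 0.4740, 1.0000
Σ (Xₖ−Xₖ₋₁)(Yₖ+Yₖ₋₁) = (1/5)(0.0380+0.0000) + (1/5)(0.0760+0.0380) + (1/5)(0.2280+0.0760) + (1/5)(0.4740+0.2280) + (1/5)(1.0000+0.4740)
  = 0.0076 + 0.0228 + 0.0608 + 0.1404 + 0.2948 = 0.5264
G = 1 − 0.5264 = 0.4736

0.474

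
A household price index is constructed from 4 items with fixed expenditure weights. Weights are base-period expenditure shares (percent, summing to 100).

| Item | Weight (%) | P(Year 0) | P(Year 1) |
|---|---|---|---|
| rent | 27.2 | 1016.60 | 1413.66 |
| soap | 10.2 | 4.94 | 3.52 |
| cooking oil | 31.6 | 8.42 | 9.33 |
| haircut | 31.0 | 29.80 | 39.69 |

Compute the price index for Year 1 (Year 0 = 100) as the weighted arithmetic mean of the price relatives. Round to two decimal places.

121.40

rent: 27.2 × (1413.66/1016.60) = 27.2 × 1.390576 = 37.8237
soap: 10.2 × (3.52/4.94) = 10.2 × 0.712551 = 7.2680
cooking oil: 31.6 × (9.33/8.42) = 31.6 × 1.108076 = 35.0152
haircut: 31.0 × (39.69/29.80) = 31.0 × 1.331879 = 41.2883
Index = Σ wᵢ·(p₁ᵢ/p₀ᵢ) = 37.8237 + 7.2680 + 35.0152 + 41.2883 = 121.3952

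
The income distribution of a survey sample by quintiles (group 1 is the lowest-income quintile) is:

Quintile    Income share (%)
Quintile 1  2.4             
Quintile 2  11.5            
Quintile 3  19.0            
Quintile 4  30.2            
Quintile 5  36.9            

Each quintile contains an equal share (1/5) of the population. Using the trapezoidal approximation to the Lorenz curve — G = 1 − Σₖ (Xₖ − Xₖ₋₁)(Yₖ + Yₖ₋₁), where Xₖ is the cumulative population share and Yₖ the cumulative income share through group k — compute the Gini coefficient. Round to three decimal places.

Cumulative income shares Yₖ: 0.0240, 0.1390, 0.3290, 0.6310, 1.0000
Σ (Xₖ−Xₖ₋₁)(Yₖ+Yₖ₋₁) = (1/5)(0.0240+0.0000) + (1/5)(0.1390+0.0240) + (1/5)(0.3290+0.1390) + (1/5)(0.6310+0.3290) + (1/5)(1.0000+0.6310)
  = 0.0048 + 0.0326 + 0.0936 + 0.1920 + 0.3262 = 0.6492
G = 1 − 0.6492 = 0.3508

0.351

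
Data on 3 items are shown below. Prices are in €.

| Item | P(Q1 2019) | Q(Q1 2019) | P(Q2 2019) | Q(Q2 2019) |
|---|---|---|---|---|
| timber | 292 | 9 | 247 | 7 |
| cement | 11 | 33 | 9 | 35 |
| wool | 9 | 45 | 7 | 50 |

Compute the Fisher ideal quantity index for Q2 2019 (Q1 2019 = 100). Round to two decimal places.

84.61

Laspeyres component (base-period weights):
ΣP(Q1 2019)Q(Q2 2019) = 292×7 + 11×35 + 9×50 = 2044 + 385 + 450 = 2879
ΣP(Q1 2019)Q(Q1 2019) = 292×9 + 11×33 + 9×45 = 2628 + 363 + 405 = 3396
L = 2879 / 3396 × 100 = 84.7762
Paasche component (current-period weights):
ΣP(Q2 2019)Q(Q2 2019) = 247×7 + 9×35 + 7×50 = 1729 + 315 + 350 = 2394
ΣP(Q2 2019)Q(Q1 2019) = 247×9 + 9×33 + 7×45 = 2223 + 297 + 315 = 2835
P = 2394 / 2835 × 100 = 84.4444
Fisher = √(L × P) = √(84.7762 × 84.4444) = 84.6102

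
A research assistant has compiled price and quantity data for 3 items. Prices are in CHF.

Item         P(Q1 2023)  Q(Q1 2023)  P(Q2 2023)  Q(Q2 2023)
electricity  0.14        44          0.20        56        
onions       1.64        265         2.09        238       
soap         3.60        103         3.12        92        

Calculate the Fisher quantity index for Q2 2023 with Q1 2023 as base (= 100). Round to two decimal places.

Laspeyres component (base-period weights):
ΣP(Q1 2023)Q(Q2 2023) = 0.14×56 + 1.64×238 + 3.60×92 = 7.84 + 390.32 + 331.2 = 729.36
ΣP(Q1 2023)Q(Q1 2023) = 0.14×44 + 1.64×265 + 3.60×103 = 6.16 + 434.6 + 370.8 = 811.56
L = 729.36 / 811.56 × 100 = 89.8714
Paasche component (current-period weights):
ΣP(Q2 2023)Q(Q2 2023) = 0.20×56 + 2.09×238 + 3.12×92 = 11.2 + 497.42 + 287.04 = 795.66
ΣP(Q2 2023)Q(Q1 2023) = 0.20×44 + 2.09×265 + 3.12×103 = 8.8 + 553.85 + 321.36 = 884.01
P = 795.66 / 884.01 × 100 = 90.0058
Fisher = √(L × P) = √(89.8714 × 90.0058) = 89.9385

89.94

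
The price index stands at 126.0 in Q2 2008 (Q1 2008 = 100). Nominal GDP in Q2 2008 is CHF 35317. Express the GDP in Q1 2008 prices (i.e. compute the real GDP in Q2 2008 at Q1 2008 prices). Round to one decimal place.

28029.4

Real = Nominal ÷ (Index/100) = 35317 ÷ (126.0/100)
     = 35317 ÷ 1.260 = 28029.3651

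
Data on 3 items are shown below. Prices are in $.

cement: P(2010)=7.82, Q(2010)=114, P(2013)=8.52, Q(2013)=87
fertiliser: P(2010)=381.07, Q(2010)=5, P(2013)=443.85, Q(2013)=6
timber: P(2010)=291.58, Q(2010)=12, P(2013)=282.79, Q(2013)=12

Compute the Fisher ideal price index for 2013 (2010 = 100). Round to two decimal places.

104.86

Laspeyres component (base-period weights):
ΣP(2013)Q(2010) = 8.52×114 + 443.85×5 + 282.79×12 = 971.28 + 2219.25 + 3393.48 = 6584.01
ΣP(2010)Q(2010) = 7.82×114 + 381.07×5 + 291.58×12 = 891.48 + 1905.35 + 3498.96 = 6295.79
L = 6584.01 / 6295.79 × 100 = 104.5780
Paasche component (current-period weights):
ΣP(2013)Q(2013) = 8.52×87 + 443.85×6 + 282.79×12 = 741.24 + 2663.1 + 3393.48 = 6797.82
ΣP(2010)Q(2013) = 7.82×87 + 381.07×6 + 291.58×12 = 680.34 + 2286.42 + 3498.96 = 6465.72
P = 6797.82 / 6465.72 × 100 = 105.1363
Fisher = √(L × P) = √(104.5780 × 105.1363) = 104.8568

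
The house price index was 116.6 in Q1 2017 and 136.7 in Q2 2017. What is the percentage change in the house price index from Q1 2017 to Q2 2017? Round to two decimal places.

Change = (136.7 − 116.6) / 116.6 × 100
       = 20.1 / 116.6 × 100 = 17.2384%

17.24%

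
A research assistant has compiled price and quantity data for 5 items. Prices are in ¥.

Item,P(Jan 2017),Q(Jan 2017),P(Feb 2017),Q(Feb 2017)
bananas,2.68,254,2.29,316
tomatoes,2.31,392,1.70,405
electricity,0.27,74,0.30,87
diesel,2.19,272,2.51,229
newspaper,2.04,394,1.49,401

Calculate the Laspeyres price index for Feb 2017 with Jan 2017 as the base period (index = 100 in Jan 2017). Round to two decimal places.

Laspeyres price index uses base-period quantities as weights.
ΣP(Feb 2017)·Q(Jan 2017) = 2.29×254 + 1.70×392 + 0.30×74 + 2.51×272 + 1.49×394 = 581.66 + 666.4 + 22.2 + 682.72 + 587.06 = 2540.04
ΣP(Jan 2017)·Q(Jan 2017) = 2.68×254 + 2.31×392 + 0.27×74 + 2.19×272 + 2.04×394 = 680.72 + 905.52 + 19.98 + 595.68 + 803.76 = 3005.66
Index = 2540.04 / 3005.66 × 100 = 84.5086

84.51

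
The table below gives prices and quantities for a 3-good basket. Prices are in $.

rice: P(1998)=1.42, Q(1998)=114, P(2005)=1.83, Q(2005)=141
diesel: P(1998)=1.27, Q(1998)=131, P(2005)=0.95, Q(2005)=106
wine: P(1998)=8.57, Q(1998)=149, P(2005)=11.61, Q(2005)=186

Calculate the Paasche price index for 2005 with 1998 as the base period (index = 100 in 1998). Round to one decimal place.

Paasche price index uses current-period quantities as weights.
ΣP(2005)·Q(2005) = 1.83×141 + 0.95×106 + 11.61×186 = 258.03 + 100.7 + 2159.46 = 2518.19
ΣP(1998)·Q(2005) = 1.42×141 + 1.27×106 + 8.57×186 = 200.22 + 134.62 + 1594.02 = 1928.86
Index = 2518.19 / 1928.86 × 100 = 130.5533

130.6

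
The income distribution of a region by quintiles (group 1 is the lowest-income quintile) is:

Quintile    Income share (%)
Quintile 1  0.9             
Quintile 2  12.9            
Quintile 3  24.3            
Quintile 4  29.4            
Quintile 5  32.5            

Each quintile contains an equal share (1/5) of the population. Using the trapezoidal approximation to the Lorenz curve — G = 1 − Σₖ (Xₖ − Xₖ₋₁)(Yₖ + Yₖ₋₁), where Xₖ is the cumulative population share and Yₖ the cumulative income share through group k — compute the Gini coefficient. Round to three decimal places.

Cumulative income shares Yₖ: 0.0090, 0.1380, 0.3810, 0.6750, 1.0000
Σ (Xₖ−Xₖ₋₁)(Yₖ+Yₖ₋₁) = (1/5)(0.0090+0.0000) + (1/5)(0.1380+0.0090) + (1/5)(0.3810+0.1380) + (1/5)(0.6750+0.3810) + (1/5)(1.0000+0.6750)
  = 0.0018 + 0.0294 + 0.1038 + 0.2112 + 0.3350 = 0.6812
G = 1 − 0.6812 = 0.3188

0.319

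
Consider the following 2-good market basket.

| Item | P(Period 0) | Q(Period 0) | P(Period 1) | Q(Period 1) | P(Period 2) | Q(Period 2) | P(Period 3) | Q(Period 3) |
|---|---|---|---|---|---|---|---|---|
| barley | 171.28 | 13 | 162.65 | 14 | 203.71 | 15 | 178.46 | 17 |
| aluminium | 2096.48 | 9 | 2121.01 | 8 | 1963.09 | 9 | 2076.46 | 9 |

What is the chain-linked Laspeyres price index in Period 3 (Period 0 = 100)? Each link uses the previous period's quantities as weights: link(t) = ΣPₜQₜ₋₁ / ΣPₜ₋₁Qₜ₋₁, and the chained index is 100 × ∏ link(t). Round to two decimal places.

Link Period 0→Period 1:
ΣP(Period 1)Q(Period 0) = 162.65×13 + 2121.01×9 = 2114.45 + 19089.09 = 21203.54
ΣP(Period 0)Q(Period 0) = 171.28×13 + 2096.48×9 = 2226.64 + 18868.32 = 21094.96
link = 21203.54/21094.96 = 1.005147
Link Period 1→Period 2:
ΣP(Period 2)Q(Period 1) = 203.71×14 + 1963.09×8 = 2851.94 + 15704.72 = 18556.66
ΣP(Period 1)Q(Period 1) = 162.65×14 + 2121.01×8 = 2277.1 + 16968.08 = 19245.18
link = 18556.66/19245.18 = 0.964224
Link Period 2→Period 3:
ΣP(Period 3)Q(Period 2) = 178.46×15 + 2076.46×9 = 2676.9 + 18688.14 = 21365.04
ΣP(Period 2)Q(Period 2) = 203.71×15 + 1963.09×9 = 3055.65 + 17667.81 = 20723.46
link = 21365.04/20723.46 = 1.030959
Chained index = 100 × 1.005147 × 0.964224 × 1.030959 = 99.9192

99.92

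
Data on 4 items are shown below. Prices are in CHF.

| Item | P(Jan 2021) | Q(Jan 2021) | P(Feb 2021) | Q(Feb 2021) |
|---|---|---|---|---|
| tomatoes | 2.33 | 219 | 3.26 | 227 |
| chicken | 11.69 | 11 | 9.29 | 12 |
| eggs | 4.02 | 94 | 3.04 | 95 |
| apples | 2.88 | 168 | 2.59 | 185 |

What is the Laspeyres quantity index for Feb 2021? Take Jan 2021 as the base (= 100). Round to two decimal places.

Laspeyres quantity index uses base-period prices as weights.
ΣP(Jan 2021)·Q(Feb 2021) = 2.33×227 + 11.69×12 + 4.02×95 + 2.88×185 = 528.91 + 140.28 + 381.9 + 532.8 = 1583.89
ΣP(Jan 2021)·Q(Jan 2021) = 2.33×219 + 11.69×11 + 4.02×94 + 2.88×168 = 510.27 + 128.59 + 377.88 + 483.84 = 1500.58
Index = 1583.89 / 1500.58 × 100 = 105.5519

105.55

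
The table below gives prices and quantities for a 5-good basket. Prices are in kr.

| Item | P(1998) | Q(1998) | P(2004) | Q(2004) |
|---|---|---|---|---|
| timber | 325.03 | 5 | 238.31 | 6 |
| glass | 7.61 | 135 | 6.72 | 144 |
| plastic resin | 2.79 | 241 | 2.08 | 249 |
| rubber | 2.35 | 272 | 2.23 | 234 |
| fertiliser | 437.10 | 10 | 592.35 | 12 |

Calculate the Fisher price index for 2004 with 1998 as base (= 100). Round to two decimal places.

Laspeyres component (base-period weights):
ΣP(2004)Q(1998) = 238.31×5 + 6.72×135 + 2.08×241 + 2.23×272 + 592.35×10 = 1191.55 + 907.2 + 501.28 + 606.56 + 5923.5 = 9130.09
ΣP(1998)Q(1998) = 325.03×5 + 7.61×135 + 2.79×241 + 2.35×272 + 437.10×10 = 1625.15 + 1027.35 + 672.39 + 639.2 + 4371 = 8335.09
L = 9130.09 / 8335.09 × 100 = 109.5380
Paasche component (current-period weights):
ΣP(2004)Q(2004) = 238.31×6 + 6.72×144 + 2.08×249 + 2.23×234 + 592.35×12 = 1429.86 + 967.68 + 517.92 + 521.82 + 7108.2 = 10545.48
ΣP(1998)Q(2004) = 325.03×6 + 7.61×144 + 2.79×249 + 2.35×234 + 437.10×12 = 1950.18 + 1095.84 + 694.71 + 549.9 + 5245.2 = 9535.83
P = 10545.48 / 9535.83 × 100 = 110.5880
Fisher = √(L × P) = √(109.5380 × 110.5880) = 110.0617

110.06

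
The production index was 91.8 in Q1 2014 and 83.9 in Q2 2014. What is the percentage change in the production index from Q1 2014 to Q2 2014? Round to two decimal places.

Change = (83.9 − 91.8) / 91.8 × 100
       = -7.9 / 91.8 × 100 = -8.6057%

-8.61%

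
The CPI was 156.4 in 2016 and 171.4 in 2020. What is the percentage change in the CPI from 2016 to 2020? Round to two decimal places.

Change = (171.4 − 156.4) / 156.4 × 100
       = 15.0 / 156.4 × 100 = 9.5908%

9.59%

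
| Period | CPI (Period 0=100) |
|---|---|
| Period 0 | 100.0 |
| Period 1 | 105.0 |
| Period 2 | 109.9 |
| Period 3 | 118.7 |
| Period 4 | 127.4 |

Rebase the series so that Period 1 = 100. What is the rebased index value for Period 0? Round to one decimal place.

Rebased(Period 0) = 100.0 / 105.0 × 100 = 95.2381

95.2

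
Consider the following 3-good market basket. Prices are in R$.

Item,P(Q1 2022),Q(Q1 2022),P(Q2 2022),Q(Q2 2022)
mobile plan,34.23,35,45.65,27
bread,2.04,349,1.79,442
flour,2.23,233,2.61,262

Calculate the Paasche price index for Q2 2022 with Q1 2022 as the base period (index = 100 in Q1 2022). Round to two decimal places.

112.34

Paasche price index uses current-period quantities as weights.
ΣP(Q2 2022)·Q(Q2 2022) = 45.65×27 + 1.79×442 + 2.61×262 = 1232.55 + 791.18 + 683.82 = 2707.55
ΣP(Q1 2022)·Q(Q2 2022) = 34.23×27 + 2.04×442 + 2.23×262 = 924.21 + 901.68 + 584.26 = 2410.15
Index = 2707.55 / 2410.15 × 100 = 112.3395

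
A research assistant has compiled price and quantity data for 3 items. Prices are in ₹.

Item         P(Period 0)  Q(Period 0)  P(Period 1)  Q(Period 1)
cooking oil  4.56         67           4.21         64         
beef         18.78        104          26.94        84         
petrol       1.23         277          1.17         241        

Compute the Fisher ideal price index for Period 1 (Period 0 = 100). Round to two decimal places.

Laspeyres component (base-period weights):
ΣP(Period 1)Q(Period 0) = 4.21×67 + 26.94×104 + 1.17×277 = 282.07 + 2801.76 + 324.09 = 3407.92
ΣP(Period 0)Q(Period 0) = 4.56×67 + 18.78×104 + 1.23×277 = 305.52 + 1953.12 + 340.71 = 2599.35
L = 3407.92 / 2599.35 × 100 = 131.1066
Paasche component (current-period weights):
ΣP(Period 1)Q(Period 1) = 4.21×64 + 26.94×84 + 1.17×241 = 269.44 + 2262.96 + 281.97 = 2814.37
ΣP(Period 0)Q(Period 1) = 4.56×64 + 18.78×84 + 1.23×241 = 291.84 + 1577.52 + 296.43 = 2165.79
P = 2814.37 / 2165.79 × 100 = 129.9466
Fisher = √(L × P) = √(131.1066 × 129.9466) = 130.5253

130.53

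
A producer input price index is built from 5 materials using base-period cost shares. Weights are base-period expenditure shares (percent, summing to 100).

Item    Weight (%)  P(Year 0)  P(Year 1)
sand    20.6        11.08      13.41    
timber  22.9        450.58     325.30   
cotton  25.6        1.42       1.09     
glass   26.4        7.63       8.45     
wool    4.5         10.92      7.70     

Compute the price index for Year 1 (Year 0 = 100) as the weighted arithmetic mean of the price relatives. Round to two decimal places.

sand: 20.6 × (13.41/11.08) = 20.6 × 1.210289 = 24.9319
timber: 22.9 × (325.30/450.58) = 22.9 × 0.721958 = 16.5328
cotton: 25.6 × (1.09/1.42) = 25.6 × 0.767606 = 19.6507
glass: 26.4 × (8.45/7.63) = 26.4 × 1.107471 = 29.2372
wool: 4.5 × (7.70/10.92) = 4.5 × 0.705128 = 3.1731
Index = Σ wᵢ·(p₁ᵢ/p₀ᵢ) = 24.9319 + 16.5328 + 19.6507 + 29.2372 + 3.1731 = 93.5258

93.53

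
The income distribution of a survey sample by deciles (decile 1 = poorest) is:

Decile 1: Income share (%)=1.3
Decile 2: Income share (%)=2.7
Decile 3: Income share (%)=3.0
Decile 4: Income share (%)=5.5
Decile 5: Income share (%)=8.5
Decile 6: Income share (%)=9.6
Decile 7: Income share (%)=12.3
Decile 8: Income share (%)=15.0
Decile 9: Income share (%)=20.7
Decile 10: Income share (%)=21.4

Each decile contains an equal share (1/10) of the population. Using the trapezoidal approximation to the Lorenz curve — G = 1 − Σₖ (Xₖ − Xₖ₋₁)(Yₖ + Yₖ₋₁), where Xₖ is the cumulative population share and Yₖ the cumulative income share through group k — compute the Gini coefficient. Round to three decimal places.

Cumulative income shares Yₖ: 0.0130, 0.0400, 0.0700, 0.1250, 0.2100, 0.3060, 0.4290, 0.5790, 0.7860, 1.0000
Σ (Xₖ−Xₖ₋₁)(Yₖ+Yₖ₋₁) = (1/10)(0.0130+0.0000) + (1/10)(0.0400+0.0130) + (1/10)(0.0700+0.0400) + (1/10)(0.1250+0.0700) + (1/10)(0.2100+0.1250) + (1/10)(0.3060+0.2100) + (1/10)(0.4290+0.3060) + (1/10)(0.5790+0.4290) + (1/10)(0.7860+0.5790) + (1/10)(1.0000+0.7860)
  = 0.0013 + 0.0053 + 0.0110 + 0.0195 + 0.0335 + 0.0516 + 0.0735 + 0.1008 + 0.1365 + 0.1786 = 0.6116
G = 1 − 0.6116 = 0.3884

0.388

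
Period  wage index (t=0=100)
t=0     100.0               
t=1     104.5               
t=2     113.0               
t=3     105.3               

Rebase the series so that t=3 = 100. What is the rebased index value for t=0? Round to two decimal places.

Rebased(t=0) = 100.0 / 105.3 × 100 = 94.9668

94.97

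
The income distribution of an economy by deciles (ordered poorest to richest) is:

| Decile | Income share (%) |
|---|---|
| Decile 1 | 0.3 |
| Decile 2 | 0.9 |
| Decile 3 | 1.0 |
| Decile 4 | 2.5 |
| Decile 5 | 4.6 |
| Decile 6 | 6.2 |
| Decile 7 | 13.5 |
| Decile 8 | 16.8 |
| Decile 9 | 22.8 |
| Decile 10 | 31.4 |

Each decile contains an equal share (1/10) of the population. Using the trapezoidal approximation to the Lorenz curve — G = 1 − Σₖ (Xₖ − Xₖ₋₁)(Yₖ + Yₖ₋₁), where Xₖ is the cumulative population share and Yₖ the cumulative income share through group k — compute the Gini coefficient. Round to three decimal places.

0.547

Cumulative income shares Yₖ: 0.0030, 0.0120, 0.0220, 0.0470, 0.0930, 0.1550, 0.2900, 0.4580, 0.6860, 1.0000
Σ (Xₖ−Xₖ₋₁)(Yₖ+Yₖ₋₁) = (1/10)(0.0030+0.0000) + (1/10)(0.0120+0.0030) + (1/10)(0.0220+0.0120) + (1/10)(0.0470+0.0220) + (1/10)(0.0930+0.0470) + (1/10)(0.1550+0.0930) + (1/10)(0.2900+0.1550) + (1/10)(0.4580+0.2900) + (1/10)(0.6860+0.4580) + (1/10)(1.0000+0.6860)
  = 0.0003 + 0.0015 + 0.0034 + 0.0069 + 0.0140 + 0.0248 + 0.0445 + 0.0748 + 0.1144 + 0.1686 = 0.4532
G = 1 − 0.4532 = 0.5468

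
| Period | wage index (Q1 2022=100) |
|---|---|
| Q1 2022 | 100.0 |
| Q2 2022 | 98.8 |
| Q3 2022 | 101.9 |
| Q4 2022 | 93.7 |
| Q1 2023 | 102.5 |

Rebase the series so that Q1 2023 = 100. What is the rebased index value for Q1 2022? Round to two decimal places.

97.56

Rebased(Q1 2022) = 100.0 / 102.5 × 100 = 97.5610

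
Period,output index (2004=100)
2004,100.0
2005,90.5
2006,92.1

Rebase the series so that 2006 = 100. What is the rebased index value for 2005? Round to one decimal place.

Rebased(2005) = 90.5 / 92.1 × 100 = 98.2628

98.3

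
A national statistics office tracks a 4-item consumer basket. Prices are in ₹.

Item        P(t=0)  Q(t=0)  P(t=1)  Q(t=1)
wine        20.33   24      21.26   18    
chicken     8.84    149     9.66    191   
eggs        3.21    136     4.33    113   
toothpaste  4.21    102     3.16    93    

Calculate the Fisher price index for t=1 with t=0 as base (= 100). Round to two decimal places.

Laspeyres component (base-period weights):
ΣP(t=1)Q(t=0) = 21.26×24 + 9.66×149 + 4.33×136 + 3.16×102 = 510.24 + 1439.34 + 588.88 + 322.32 = 2860.78
ΣP(t=0)Q(t=0) = 20.33×24 + 8.84×149 + 3.21×136 + 4.21×102 = 487.92 + 1317.16 + 436.56 + 429.42 = 2671.06
L = 2860.78 / 2671.06 × 100 = 107.1028
Paasche component (current-period weights):
ΣP(t=1)Q(t=1) = 21.26×18 + 9.66×191 + 4.33×113 + 3.16×93 = 382.68 + 1845.06 + 489.29 + 293.88 = 3010.91
ΣP(t=0)Q(t=1) = 20.33×18 + 8.84×191 + 3.21×113 + 4.21×93 = 365.94 + 1688.44 + 362.73 + 391.53 = 2808.64
P = 3010.91 / 2808.64 × 100 = 107.2017
Fisher = √(L × P) = √(107.1028 × 107.2017) = 107.1522

107.15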